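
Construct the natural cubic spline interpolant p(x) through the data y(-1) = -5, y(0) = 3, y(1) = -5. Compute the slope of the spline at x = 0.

0

With M_i denoting the second derivative at x_i, h_i = 1, 1, and Δ_i = (y_(i+1) − y_i)/h_i = 8, -8:
  1·M_0 + 4·M_1 + 1·M_2 = 6(Δ_1 - Δ_0) = -96
Natural end conditions: M_0 = M_2 = 0.
Hence M_0 = 0, M_1 = -24, M_2 = 0.
On [0, 1], p'(x) = b_1 + 2c_1·x + 3d_1·x² with b_1 = Δ_1 - h_1(2M_1 + M_2)/6 = 0, c_1 = M_1/2 = -12, d_1 = (M_2 - M_1)/(6h_1) = 4. So p'(0) = 0.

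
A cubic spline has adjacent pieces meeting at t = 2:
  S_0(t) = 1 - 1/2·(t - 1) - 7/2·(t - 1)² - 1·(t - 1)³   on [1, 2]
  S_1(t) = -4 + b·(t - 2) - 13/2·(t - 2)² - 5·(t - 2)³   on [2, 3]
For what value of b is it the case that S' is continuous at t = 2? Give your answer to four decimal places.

-10.5000

S_0'(t) = -1/2 - 7·(t - 1) - 3·(t - 1)², so S_0'(2) = -21/2. On the right, S_1'(2) = b, so b = -21/2.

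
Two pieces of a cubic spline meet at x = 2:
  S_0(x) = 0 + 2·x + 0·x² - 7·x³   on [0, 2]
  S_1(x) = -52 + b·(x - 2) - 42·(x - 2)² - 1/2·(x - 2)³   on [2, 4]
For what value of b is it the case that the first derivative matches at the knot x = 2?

-82

S_0'(x) = 2 + 0·x - 21·x², so S_0'(2) = -82. On the right, S_1'(2) = b, so b = -82.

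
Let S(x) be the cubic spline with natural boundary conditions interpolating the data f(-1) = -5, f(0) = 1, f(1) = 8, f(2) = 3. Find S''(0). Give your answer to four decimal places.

Put M_i = S'' at the i-th knot. Here h = (1, 1, 1) and Δ = (6, 7, -5), so the interior equations h_(i-1)·M_(i-1) + 2(h_(i-1)+h_i)·M_i + h_i·M_(i+1) = 6(Δ_i − Δ_(i-1)) read
  1·M_0 + 4·M_1 + 1·M_2 = 6(Δ_1 - Δ_0) = 6
  1·M_1 + 4·M_2 + 1·M_3 = 6(Δ_2 - Δ_1) = -72
Natural end conditions: M_0 = M_3 = 0.
Forward elimination and back-substitution give M_0 = 0, M_1 = 32/5, M_2 = -98/5, M_3 = 0.

6.4000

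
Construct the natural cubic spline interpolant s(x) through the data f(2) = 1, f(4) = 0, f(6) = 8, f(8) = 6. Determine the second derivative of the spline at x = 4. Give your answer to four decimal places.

4.6000

Put M_i = s'' at the i-th knot. Here h = (2, 2, 2) and Δ = (-1/2, 4, -1), so the interior equations h_(i-1)·M_(i-1) + 2(h_(i-1)+h_i)·M_i + h_i·M_(i+1) = 6(Δ_i − Δ_(i-1)) read
  2·M_0 + 8·M_1 + 2·M_2 = 6(Δ_1 - Δ_0) = 27
  2·M_1 + 8·M_2 + 2·M_3 = 6(Δ_2 - Δ_1) = -30
Natural end conditions: M_0 = M_3 = 0.
Solving the tridiagonal system: M_0 = 0, M_1 = 23/5, M_2 = -49/10, M_3 = 0.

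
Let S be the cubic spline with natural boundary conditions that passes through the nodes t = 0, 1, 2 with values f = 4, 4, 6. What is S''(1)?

3

With M_i denoting the second derivative at x_i, h_i = 1, 1, and Δ_i = (y_(i+1) − y_i)/h_i = 0, 2:
  1·M_0 + 4·M_1 + 1·M_2 = 6(Δ_1 - Δ_0) = 12
Natural end conditions: M_0 = M_2 = 0.
Solving: M_0 = 0, M_1 = 3, M_2 = 0.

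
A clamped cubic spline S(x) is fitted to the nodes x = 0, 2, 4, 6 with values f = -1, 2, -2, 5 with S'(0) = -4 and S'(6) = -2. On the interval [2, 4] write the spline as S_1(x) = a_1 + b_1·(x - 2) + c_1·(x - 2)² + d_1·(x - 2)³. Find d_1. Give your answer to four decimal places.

Write σ_i for S''(x_i). With h_i = 2, 2, 2 and divided differences Δ_i = 3/2, -2, 7/2, the continuity of S' gives the tridiagonal system
  2·σ_0 + 8·σ_1 + 2·σ_2 = 6(Δ_1 - Δ_0) = -21
  2·σ_1 + 8·σ_2 + 2·σ_3 = 6(Δ_2 - Δ_1) = 33
Clamped end conditions give two more equations: 2h_0·σ_0 + h_0·σ_1 = 6(Δ_0 - S'(0)) = 33 and h_2·σ_2 + 2h_2·σ_3 = 6(S'(6) - Δ_2) = -33.
Solving: σ_0 = 184/15, σ_1 = -241/30, σ_2 = 281/30, σ_3 = -194/15.
On [2, 4], with S_1(x) = a_1 + b_1·(x - 2) + c_1·(x - 2)² + d_1·(x - 2)³: c_1 = σ_1/2 = -241/60, d_1 = (σ_2 - σ_1)/(6h_1) = 29/20, b_1 = Δ_1 - h_1(2σ_1 + σ_2)/6 = 7/30.

1.4500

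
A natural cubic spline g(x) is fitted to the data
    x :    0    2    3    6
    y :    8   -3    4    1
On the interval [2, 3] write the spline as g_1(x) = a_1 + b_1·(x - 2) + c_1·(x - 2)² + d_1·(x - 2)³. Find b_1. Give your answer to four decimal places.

3.6915

Write M_i for g''(x_i). With h_i = 2, 1, 3 and divided differences Δ_i = -11/2, 7, -1, the continuity of g' gives the tridiagonal system
  2·M_0 + 6·M_1 + 1·M_2 = 6(Δ_1 - Δ_0) = 75
  1·M_1 + 8·M_2 + 3·M_3 = 6(Δ_2 - Δ_1) = -48
Natural end conditions: M_0 = M_3 = 0.
Hence M_0 = 0, M_1 = 648/47, M_2 = -363/47, M_3 = 0.
On [2, 3], with g_1(x) = a_1 + b_1·(x - 2) + c_1·(x - 2)² + d_1·(x - 2)³: c_1 = M_1/2 = 324/47, d_1 = (M_2 - M_1)/(6h_1) = -337/94, b_1 = Δ_1 - h_1(2M_1 + M_2)/6 = 347/94.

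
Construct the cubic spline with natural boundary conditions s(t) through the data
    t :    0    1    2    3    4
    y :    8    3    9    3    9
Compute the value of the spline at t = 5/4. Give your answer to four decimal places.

Write M_i for s''(x_i). With h_i = 1, 1, 1, 1 and divided differences Δ_i = -5, 6, -6, 6, the continuity of s' gives the tridiagonal system
  1·M_0 + 4·M_1 + 1·M_2 = 6(Δ_1 - Δ_0) = 66
  1·M_1 + 4·M_2 + 1·M_3 = 6(Δ_2 - Δ_1) = -72
  1·M_2 + 4·M_3 + 1·M_4 = 6(Δ_3 - Δ_2) = 72
Natural end conditions: M_0 = M_4 = 0.
Solving: M_0 = 0, M_1 = 675/28, M_2 = -213/7, M_3 = 717/28, M_4 = 0.
On [1, 2], s(t) = 3 + 85/28·(t - 1) + 675/56·(t - 1)² - 509/56·(t - 1)³.
With (t - 1) = 1/4: s(5/4) = 15663/3584.

4.3703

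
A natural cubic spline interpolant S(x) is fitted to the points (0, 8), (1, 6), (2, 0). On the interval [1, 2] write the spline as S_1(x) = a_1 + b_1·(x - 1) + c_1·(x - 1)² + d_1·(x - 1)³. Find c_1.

-3

Write M_i for S''(x_i). With h_i = 1, 1 and divided differences Δ_i = -2, -6, the continuity of S' gives the tridiagonal system
  1·M_0 + 4·M_1 + 1·M_2 = 6(Δ_1 - Δ_0) = -24
Natural end conditions: M_0 = M_2 = 0.
Forward elimination and back-substitution give M_0 = 0, M_1 = -6, M_2 = 0.
On [1, 2], with S_1(x) = a_1 + b_1·(x - 1) + c_1·(x - 1)² + d_1·(x - 1)³: c_1 = M_1/2 = -3, d_1 = (M_2 - M_1)/(6h_1) = 1, b_1 = Δ_1 - h_1(2M_1 + M_2)/6 = -4.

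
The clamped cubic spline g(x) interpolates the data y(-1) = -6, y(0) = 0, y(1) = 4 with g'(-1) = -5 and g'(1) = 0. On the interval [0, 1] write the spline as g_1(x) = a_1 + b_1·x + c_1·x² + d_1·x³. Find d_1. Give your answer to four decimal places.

Write m_i for g''(x_i). With h_i = 1, 1 and divided differences Δ_i = 6, 4, the continuity of g' gives the tridiagonal system
  1·m_0 + 4·m_1 + 1·m_2 = 6(Δ_1 - Δ_0) = -12
Clamped end conditions give two more equations: 2h_0·m_0 + h_0·m_1 = 6(Δ_0 - g'(-1)) = 66 and h_1·m_1 + 2h_1·m_2 = 6(g'(1) - Δ_1) = -24.
Hence m_0 = 77/2, m_1 = -11, m_2 = -13/2.
On [0, 1], with g_1(x) = a_1 + b_1·x + c_1·x² + d_1·x³: c_1 = m_1/2 = -11/2, d_1 = (m_2 - m_1)/(6h_1) = 3/4, b_1 = Δ_1 - h_1(2m_1 + m_2)/6 = 35/4.

0.7500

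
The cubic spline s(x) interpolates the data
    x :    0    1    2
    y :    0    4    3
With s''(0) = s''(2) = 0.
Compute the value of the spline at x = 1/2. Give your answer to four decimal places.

2.4688

Let M_i = s''(x_i). Step sizes h_i = 1, 1; slopes of the chords Δ_i = (y_(i+1) - y_i)/h_i = 4, -1.
  1·M_0 + 4·M_1 + 1·M_2 = 6(Δ_1 - Δ_0) = -30
Natural end conditions: M_0 = M_2 = 0.
Hence M_0 = 0, M_1 = -15/2, M_2 = 0.
On [0, 1], s(x) = 0 + 21/4·x + 0·x² - 5/4·x³.
With x = 1/2: s(1/2) = 79/32.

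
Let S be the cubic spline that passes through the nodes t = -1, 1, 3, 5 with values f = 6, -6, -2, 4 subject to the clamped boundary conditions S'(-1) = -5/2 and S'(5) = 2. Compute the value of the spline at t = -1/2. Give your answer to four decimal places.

Put m_i = S'' at the i-th knot. Here h = (2, 2, 2) and Δ = (-6, 2, 3), so the interior equations h_(i-1)·m_(i-1) + 2(h_(i-1)+h_i)·m_i + h_i·m_(i+1) = 6(Δ_i − Δ_(i-1)) read
  2·m_0 + 8·m_1 + 2·m_2 = 6(Δ_1 - Δ_0) = 48
  2·m_1 + 8·m_2 + 2·m_3 = 6(Δ_2 - Δ_1) = 6
Clamped end conditions give two more equations: 2h_0·m_0 + h_0·m_1 = 6(Δ_0 - S'(-1)) = -21 and h_2·m_2 + 2h_2·m_3 = 6(S'(5) - Δ_2) = -6.
Hence m_0 = -48/5, m_1 = 87/10, m_2 = -6/5, m_3 = -9/10.
On [-1, 1], S(t) = 6 - 5/2·(t + 1) - 24/5·(t + 1)² + 61/40·(t + 1)³.
With (t + 1) = 1/2: S(-1/2) = 1197/320.

3.7406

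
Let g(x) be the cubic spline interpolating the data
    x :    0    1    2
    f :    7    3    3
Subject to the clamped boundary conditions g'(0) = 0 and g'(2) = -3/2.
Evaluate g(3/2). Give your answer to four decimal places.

2.8594

Write σ_i for g''(x_i). With h_i = 1, 1 and divided differences Δ_i = -4, 0, the continuity of g' gives the tridiagonal system
  1·σ_0 + 4·σ_1 + 1·σ_2 = 6(Δ_1 - Δ_0) = 24
Clamped end conditions give two more equations: 2h_0·σ_0 + h_0·σ_1 = 6(Δ_0 - g'(0)) = -24 and h_1·σ_1 + 2h_1·σ_2 = 6(g'(2) - Δ_1) = -9.
Solving: σ_0 = -75/4, σ_1 = 27/2, σ_2 = -45/4.
On [1, 2], g(x) = 3 - 21/8·(x - 1) + 27/4·(x - 1)² - 33/8·(x - 1)³.
With (x - 1) = 1/2: g(3/2) = 183/64.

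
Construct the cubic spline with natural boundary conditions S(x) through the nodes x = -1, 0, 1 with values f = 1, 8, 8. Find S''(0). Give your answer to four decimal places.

-10.5000

Write M_i for S''(x_i). With h_i = 1, 1 and divided differences Δ_i = 7, 0, the continuity of S' gives the tridiagonal system
  1·M_0 + 4·M_1 + 1·M_2 = 6(Δ_1 - Δ_0) = -42
Natural end conditions: M_0 = M_2 = 0.
Hence M_0 = 0, M_1 = -21/2, M_2 = 0.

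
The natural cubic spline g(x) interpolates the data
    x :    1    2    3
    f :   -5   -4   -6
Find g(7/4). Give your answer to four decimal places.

-4.0039

Let M_i = g''(x_i). Step sizes h_i = 1, 1; slopes of the chords Δ_i = (y_(i+1) - y_i)/h_i = 1, -2.
  1·M_0 + 4·M_1 + 1·M_2 = 6(Δ_1 - Δ_0) = -18
Natural end conditions: M_0 = M_2 = 0.
Solving: M_0 = 0, M_1 = -9/2, M_2 = 0.
On [1, 2], g(x) = -5 + 7/4·(x - 1) + 0·(x - 1)² - 3/4·(x - 1)³.
With (x - 1) = 3/4: g(7/4) = -1025/256.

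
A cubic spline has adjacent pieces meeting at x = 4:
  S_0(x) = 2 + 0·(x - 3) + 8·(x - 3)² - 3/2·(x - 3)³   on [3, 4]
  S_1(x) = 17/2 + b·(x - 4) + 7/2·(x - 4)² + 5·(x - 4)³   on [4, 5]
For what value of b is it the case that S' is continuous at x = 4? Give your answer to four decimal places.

S_0'(x) = 0 + 16·(x - 3) - 9/2·(x - 3)², so S_0'(4) = 23/2. On the right, S_1'(4) = b, so b = 23/2.

11.5000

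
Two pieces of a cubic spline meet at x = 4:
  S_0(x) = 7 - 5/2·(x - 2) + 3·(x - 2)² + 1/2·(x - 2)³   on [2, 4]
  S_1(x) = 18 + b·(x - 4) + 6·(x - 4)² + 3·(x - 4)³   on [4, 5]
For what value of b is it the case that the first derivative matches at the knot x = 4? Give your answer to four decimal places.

S_0'(x) = -5/2 + 6·(x - 2) + 3/2·(x - 2)², so S_0'(4) = 31/2. On the right, S_1'(4) = b, so b = 31/2.

15.5000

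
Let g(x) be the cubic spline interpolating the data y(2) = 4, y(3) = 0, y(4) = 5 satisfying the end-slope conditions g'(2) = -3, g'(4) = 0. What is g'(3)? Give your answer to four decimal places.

1.5000

With σ_i denoting the second derivative at x_i, h_i = 1, 1, and Δ_i = (y_(i+1) − y_i)/h_i = -4, 5:
  1·σ_0 + 4·σ_1 + 1·σ_2 = 6(Δ_1 - Δ_0) = 54
Clamped end conditions give two more equations: 2h_0·σ_0 + h_0·σ_1 = 6(Δ_0 - g'(2)) = -6 and h_1·σ_1 + 2h_1·σ_2 = 6(g'(4) - Δ_1) = -30.
Solving the tridiagonal system: σ_0 = -15, σ_1 = 24, σ_2 = -27.
On [3, 4], g'(x) = b_1 + 2c_1·(x - 3) + 3d_1·(x - 3)² with b_1 = Δ_1 - h_1(2σ_1 + σ_2)/6 = 3/2, c_1 = σ_1/2 = 12, d_1 = (σ_2 - σ_1)/(6h_1) = -17/2. So g'(3) = 3/2.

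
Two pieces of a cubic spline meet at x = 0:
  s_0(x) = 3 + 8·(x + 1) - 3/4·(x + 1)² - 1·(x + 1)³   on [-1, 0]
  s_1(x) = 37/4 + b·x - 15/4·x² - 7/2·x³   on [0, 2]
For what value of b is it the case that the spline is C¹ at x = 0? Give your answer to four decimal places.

s_0'(x) = 8 - 3/2·(x + 1) - 3·(x + 1)², so s_0'(0) = 7/2. On the right, s_1'(0) = b, so b = 7/2.

3.5000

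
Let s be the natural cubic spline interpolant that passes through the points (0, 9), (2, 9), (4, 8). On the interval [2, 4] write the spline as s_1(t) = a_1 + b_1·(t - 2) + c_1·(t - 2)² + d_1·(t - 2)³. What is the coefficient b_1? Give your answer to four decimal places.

With σ_i denoting the second derivative at x_i, h_i = 2, 2, and Δ_i = (y_(i+1) − y_i)/h_i = 0, -1/2:
  2·σ_0 + 8·σ_1 + 2·σ_2 = 6(Δ_1 - Δ_0) = -3
Natural end conditions: σ_0 = σ_2 = 0.
Solving: σ_0 = 0, σ_1 = -3/8, σ_2 = 0.
On [2, 4], with s_1(t) = a_1 + b_1·(t - 2) + c_1·(t - 2)² + d_1·(t - 2)³: c_1 = σ_1/2 = -3/16, d_1 = (σ_2 - σ_1)/(6h_1) = 1/32, b_1 = Δ_1 - h_1(2σ_1 + σ_2)/6 = -1/4.

-0.2500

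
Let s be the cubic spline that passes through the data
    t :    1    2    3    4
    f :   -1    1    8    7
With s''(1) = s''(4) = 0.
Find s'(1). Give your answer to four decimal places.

Write σ_i for s''(x_i). With h_i = 1, 1, 1 and divided differences Δ_i = 2, 7, -1, the continuity of s' gives the tridiagonal system
  1·σ_0 + 4·σ_1 + 1·σ_2 = 6(Δ_1 - Δ_0) = 30
  1·σ_1 + 4·σ_2 + 1·σ_3 = 6(Δ_2 - Δ_1) = -48
Natural end conditions: σ_0 = σ_3 = 0.
Solving the tridiagonal system: σ_0 = 0, σ_1 = 56/5, σ_2 = -74/5, σ_3 = 0.
On [1, 2], s'(t) = b_0 + 2c_0·(t - 1) + 3d_0·(t - 1)² with b_0 = Δ_0 - h_0(2σ_0 + σ_1)/6 = 2/15, c_0 = σ_0/2 = 0, d_0 = (σ_1 - σ_0)/(6h_0) = 28/15. So s'(1) = 2/15.

0.1333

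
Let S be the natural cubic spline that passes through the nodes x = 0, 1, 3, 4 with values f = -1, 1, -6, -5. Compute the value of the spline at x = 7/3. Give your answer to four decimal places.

-3.8704

Let m_i = S''(x_i). Step sizes h_i = 1, 2, 1; slopes of the chords Δ_i = (y_(i+1) - y_i)/h_i = 2, -7/2, 1.
  1·m_0 + 6·m_1 + 2·m_2 = 6(Δ_1 - Δ_0) = -33
  2·m_1 + 6·m_2 + 1·m_3 = 6(Δ_2 - Δ_1) = 27
Natural end conditions: m_0 = m_3 = 0.
Solving: m_0 = 0, m_1 = -63/8, m_2 = 57/8, m_3 = 0.
On [1, 3], S(x) = 1 - 5/8·(x - 1) - 63/16·(x - 1)² + 5/4·(x - 1)³.
With (x - 1) = 4/3: S(7/3) = -209/54.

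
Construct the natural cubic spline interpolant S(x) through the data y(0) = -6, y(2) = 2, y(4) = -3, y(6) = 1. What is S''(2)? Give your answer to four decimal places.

-6.1000

Let σ_i = S''(x_i). Step sizes h_i = 2, 2, 2; slopes of the chords Δ_i = (y_(i+1) - y_i)/h_i = 4, -5/2, 2.
  2·σ_0 + 8·σ_1 + 2·σ_2 = 6(Δ_1 - Δ_0) = -39
  2·σ_1 + 8·σ_2 + 2·σ_3 = 6(Δ_2 - Δ_1) = 27
Natural end conditions: σ_0 = σ_3 = 0.
Forward elimination and back-substitution give σ_0 = 0, σ_1 = -61/10, σ_2 = 49/10, σ_3 = 0.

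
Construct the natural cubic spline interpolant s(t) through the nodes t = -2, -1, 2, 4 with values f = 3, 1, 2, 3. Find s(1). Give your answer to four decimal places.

Write M_i for s''(x_i). With h_i = 1, 3, 2 and divided differences Δ_i = -2, 1/3, 1/2, the continuity of s' gives the tridiagonal system
  1·M_0 + 8·M_1 + 3·M_2 = 6(Δ_1 - Δ_0) = 14
  3·M_1 + 10·M_2 + 2·M_3 = 6(Δ_2 - Δ_1) = 1
Natural end conditions: M_0 = M_3 = 0.
Solving: M_0 = 0, M_1 = 137/71, M_2 = -34/71, M_3 = 0.
On [-1, 2], s(t) = 1 - 289/213·(t + 1) + 137/142·(t + 1)² - 19/142·(t + 1)³.
With (t + 1) = 2: s(1) = 229/213.

1.0751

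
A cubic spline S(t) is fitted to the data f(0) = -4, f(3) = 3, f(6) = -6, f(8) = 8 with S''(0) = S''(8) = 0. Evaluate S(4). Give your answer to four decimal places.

Put m_i = S'' at the i-th knot. Here h = (3, 3, 2) and Δ = (7/3, -3, 7), so the interior equations h_(i-1)·m_(i-1) + 2(h_(i-1)+h_i)·m_i + h_i·m_(i+1) = 6(Δ_i − Δ_(i-1)) read
  3·m_0 + 12·m_1 + 3·m_2 = 6(Δ_1 - Δ_0) = -32
  3·m_1 + 10·m_2 + 2·m_3 = 6(Δ_2 - Δ_1) = 60
Natural end conditions: m_0 = m_3 = 0.
Solving the tridiagonal system: m_0 = 0, m_1 = -500/111, m_2 = 272/37, m_3 = 0.
On [3, 6], S(t) = 3 - 241/111·(t - 3) - 250/111·(t - 3)² + 658/999·(t - 3)³.
With (t - 3) = 1: S(4) = -764/999.

-0.7648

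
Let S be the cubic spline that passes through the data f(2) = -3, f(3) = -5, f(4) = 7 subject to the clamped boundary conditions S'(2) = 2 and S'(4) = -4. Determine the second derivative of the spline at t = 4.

-72

Write M_i for S''(x_i). With h_i = 1, 1 and divided differences Δ_i = -2, 12, the continuity of S' gives the tridiagonal system
  1·M_0 + 4·M_1 + 1·M_2 = 6(Δ_1 - Δ_0) = 84
Clamped end conditions give two more equations: 2h_0·M_0 + h_0·M_1 = 6(Δ_0 - S'(2)) = -24 and h_1·M_1 + 2h_1·M_2 = 6(S'(4) - Δ_1) = -96.
Hence M_0 = -36, M_1 = 48, M_2 = -72.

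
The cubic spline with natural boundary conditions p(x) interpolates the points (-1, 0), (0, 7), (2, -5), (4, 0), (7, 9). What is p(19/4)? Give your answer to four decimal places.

With M_i denoting the second derivative at x_i, h_i = 1, 2, 2, 3, and Δ_i = (y_(i+1) − y_i)/h_i = 7, -6, 5/2, 3:
  1·M_0 + 6·M_1 + 2·M_2 = 6(Δ_1 - Δ_0) = -78
  2·M_1 + 8·M_2 + 2·M_3 = 6(Δ_2 - Δ_1) = 51
  2·M_2 + 10·M_3 + 3·M_4 = 6(Δ_3 - Δ_2) = 3
Natural end conditions: M_0 = M_4 = 0.
Forward elimination and back-substitution give M_0 = 0, M_1 = -867/52, M_2 = 573/52, M_3 = -99/52, M_4 = 0.
On [4, 7], p(x) = 0 + 255/52·(x - 4) - 99/104·(x - 4)² + 11/104·(x - 4)³.
With (x - 4) = 3/4: p(19/4) = 21213/6656.

3.1870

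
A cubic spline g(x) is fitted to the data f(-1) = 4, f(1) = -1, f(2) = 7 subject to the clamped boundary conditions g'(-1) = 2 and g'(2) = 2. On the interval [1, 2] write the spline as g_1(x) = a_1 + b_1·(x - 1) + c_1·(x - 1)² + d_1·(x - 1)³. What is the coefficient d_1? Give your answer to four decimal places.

Put σ_i = g'' at the i-th knot. Here h = (2, 1) and Δ = (-5/2, 8), so the interior equations h_(i-1)·σ_(i-1) + 2(h_(i-1)+h_i)·σ_i + h_i·σ_(i+1) = 6(Δ_i − Δ_(i-1)) read
  2·σ_0 + 6·σ_1 + 1·σ_2 = 6(Δ_1 - Δ_0) = 63
Clamped end conditions give two more equations: 2h_0·σ_0 + h_0·σ_1 = 6(Δ_0 - g'(-1)) = -27 and h_1·σ_1 + 2h_1·σ_2 = 6(g'(2) - Δ_1) = -36.
Hence σ_0 = -69/4, σ_1 = 21, σ_2 = -57/2.
On [1, 2], with g_1(x) = a_1 + b_1·(x - 1) + c_1·(x - 1)² + d_1·(x - 1)³: c_1 = σ_1/2 = 21/2, d_1 = (σ_2 - σ_1)/(6h_1) = -33/4, b_1 = Δ_1 - h_1(2σ_1 + σ_2)/6 = 23/4.

-8.2500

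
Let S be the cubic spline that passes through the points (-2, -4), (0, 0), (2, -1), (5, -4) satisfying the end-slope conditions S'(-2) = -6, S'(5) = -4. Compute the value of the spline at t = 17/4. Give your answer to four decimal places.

-2.0015

Let M_i = S''(x_i). Step sizes h_i = 2, 2, 3; slopes of the chords Δ_i = (y_(i+1) - y_i)/h_i = 2, -1/2, -1.
  2·M_0 + 8·M_1 + 2·M_2 = 6(Δ_1 - Δ_0) = -15
  2·M_1 + 10·M_2 + 3·M_3 = 6(Δ_2 - Δ_1) = -3
Clamped end conditions give two more equations: 2h_0·M_0 + h_0·M_1 = 6(Δ_0 - S'(-2)) = 48 and h_2·M_2 + 2h_2·M_3 = 6(S'(5) - Δ_2) = -18.
Solving the tridiagonal system: M_0 = 1117/74, M_1 = -229/37, M_2 = 80/37, M_3 = -151/37.
On [2, 5], S(t) = -1 - 83/74·(t - 2) + 40/37·(t - 2)² - 77/222·(t - 2)³.
With (t - 2) = 9/4: S(17/4) = -9479/4736.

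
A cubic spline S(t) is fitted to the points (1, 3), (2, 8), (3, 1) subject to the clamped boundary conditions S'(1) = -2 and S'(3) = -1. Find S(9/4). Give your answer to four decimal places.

6.8477

Put m_i = S'' at the i-th knot. Here h = (1, 1) and Δ = (5, -7), so the interior equations h_(i-1)·m_(i-1) + 2(h_(i-1)+h_i)·m_i + h_i·m_(i+1) = 6(Δ_i − Δ_(i-1)) read
  1·m_0 + 4·m_1 + 1·m_2 = 6(Δ_1 - Δ_0) = -72
Clamped end conditions give two more equations: 2h_0·m_0 + h_0·m_1 = 6(Δ_0 - S'(1)) = 42 and h_1·m_1 + 2h_1·m_2 = 6(S'(3) - Δ_1) = 36.
Hence m_0 = 79/2, m_1 = -37, m_2 = 73/2.
On [2, 3], S(t) = 8 - 3/4·(t - 2) - 37/2·(t - 2)² + 49/4·(t - 2)³.
With (t - 2) = 1/4: S(9/4) = 1753/256.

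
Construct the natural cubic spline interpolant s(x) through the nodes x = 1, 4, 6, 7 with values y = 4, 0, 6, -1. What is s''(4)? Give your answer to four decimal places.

4.9286

Let σ_i = s''(x_i). Step sizes h_i = 3, 2, 1; slopes of the chords Δ_i = (y_(i+1) - y_i)/h_i = -4/3, 3, -7.
  3·σ_0 + 10·σ_1 + 2·σ_2 = 6(Δ_1 - Δ_0) = 26
  2·σ_1 + 6·σ_2 + 1·σ_3 = 6(Δ_2 - Δ_1) = -60
Natural end conditions: σ_0 = σ_3 = 0.
Forward elimination and back-substitution give σ_0 = 0, σ_1 = 69/14, σ_2 = -163/14, σ_3 = 0.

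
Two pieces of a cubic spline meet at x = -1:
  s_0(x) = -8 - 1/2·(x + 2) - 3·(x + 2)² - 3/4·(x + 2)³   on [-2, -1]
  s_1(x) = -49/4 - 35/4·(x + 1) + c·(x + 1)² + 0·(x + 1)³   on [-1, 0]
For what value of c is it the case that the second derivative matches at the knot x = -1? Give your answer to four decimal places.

-5.2500

s_0''(x) = -6 - 9/2·(x + 2), so s_0''(-1) = -21/2. On the right, s_1''(-1) = 2c, so c = -21/4.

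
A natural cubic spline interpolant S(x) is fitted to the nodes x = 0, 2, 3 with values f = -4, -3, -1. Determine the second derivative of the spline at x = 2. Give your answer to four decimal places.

Put m_i = S'' at the i-th knot. Here h = (2, 1) and Δ = (1/2, 2), so the interior equations h_(i-1)·m_(i-1) + 2(h_(i-1)+h_i)·m_i + h_i·m_(i+1) = 6(Δ_i − Δ_(i-1)) read
  2·m_0 + 6·m_1 + 1·m_2 = 6(Δ_1 - Δ_0) = 9
Natural end conditions: m_0 = m_2 = 0.
Hence m_0 = 0, m_1 = 3/2, m_2 = 0.

1.5000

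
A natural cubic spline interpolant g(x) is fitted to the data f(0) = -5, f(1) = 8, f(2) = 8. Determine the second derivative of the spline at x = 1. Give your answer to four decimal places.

-19.5000

Let M_i = g''(x_i). Step sizes h_i = 1, 1; slopes of the chords Δ_i = (y_(i+1) - y_i)/h_i = 13, 0.
  1·M_0 + 4·M_1 + 1·M_2 = 6(Δ_1 - Δ_0) = -78
Natural end conditions: M_0 = M_2 = 0.
Solving: M_0 = 0, M_1 = -39/2, M_2 = 0.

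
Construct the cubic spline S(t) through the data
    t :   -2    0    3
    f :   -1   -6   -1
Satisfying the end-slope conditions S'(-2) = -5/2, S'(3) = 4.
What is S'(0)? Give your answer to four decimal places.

With m_i denoting the second derivative at x_i, h_i = 2, 3, and Δ_i = (y_(i+1) − y_i)/h_i = -5/2, 5/3:
  2·m_0 + 10·m_1 + 3·m_2 = 6(Δ_1 - Δ_0) = 25
Clamped end conditions give two more equations: 2h_0·m_0 + h_0·m_1 = 6(Δ_0 - S'(-2)) = 0 and h_1·m_1 + 2h_1·m_2 = 6(S'(3) - Δ_1) = 14.
Forward elimination and back-substitution give m_0 = -6/5, m_1 = 12/5, m_2 = 17/15.
On [0, 3], S'(t) = b_1 + 2c_1·t + 3d_1·t² with b_1 = Δ_1 - h_1(2m_1 + m_2)/6 = -13/10, c_1 = m_1/2 = 6/5, d_1 = (m_2 - m_1)/(6h_1) = -19/270. So S'(0) = -13/10.

-1.3000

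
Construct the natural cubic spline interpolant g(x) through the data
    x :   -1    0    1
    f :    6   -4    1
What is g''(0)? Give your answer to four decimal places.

22.5000

With σ_i denoting the second derivative at x_i, h_i = 1, 1, and Δ_i = (y_(i+1) − y_i)/h_i = -10, 5:
  1·σ_0 + 4·σ_1 + 1·σ_2 = 6(Δ_1 - Δ_0) = 90
Natural end conditions: σ_0 = σ_2 = 0.
Solving the tridiagonal system: σ_0 = 0, σ_1 = 45/2, σ_2 = 0.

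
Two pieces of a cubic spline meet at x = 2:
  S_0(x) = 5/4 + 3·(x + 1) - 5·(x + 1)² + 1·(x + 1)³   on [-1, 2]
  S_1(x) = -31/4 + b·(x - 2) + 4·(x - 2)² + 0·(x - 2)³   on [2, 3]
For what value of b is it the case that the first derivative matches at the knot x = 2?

0

S_0'(x) = 3 - 10·(x + 1) + 3·(x + 1)², so S_0'(2) = 0. On the right, S_1'(2) = b, so b = 0.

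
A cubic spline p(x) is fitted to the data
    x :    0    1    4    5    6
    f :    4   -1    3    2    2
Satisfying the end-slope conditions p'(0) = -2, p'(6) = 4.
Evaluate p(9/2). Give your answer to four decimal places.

Let M_i = p''(x_i). Step sizes h_i = 1, 3, 1, 1; slopes of the chords Δ_i = (y_(i+1) - y_i)/h_i = -5, 4/3, -1, 0.
  1·M_0 + 8·M_1 + 3·M_2 = 6(Δ_1 - Δ_0) = 38
  3·M_1 + 8·M_2 + 1·M_3 = 6(Δ_2 - Δ_1) = -14
  1·M_2 + 4·M_3 + 1·M_4 = 6(Δ_3 - Δ_2) = 6
Clamped end conditions give two more equations: 2h_0·M_0 + h_0·M_1 = 6(Δ_0 - p'(0)) = -18 and h_3·M_3 + 2h_3·M_4 = 6(p'(6) - Δ_3) = 24.
Solving: M_0 = -746/57, M_1 = 466/57, M_2 = -272/57, M_3 = -20/57, M_4 = 694/57.
On [4, 5], p(x) = 3 + 37/57·(x - 4) - 136/57·(x - 4)² + 14/19·(x - 4)³.
With (x - 4) = 1/2: p(9/2) = 643/228.

2.8202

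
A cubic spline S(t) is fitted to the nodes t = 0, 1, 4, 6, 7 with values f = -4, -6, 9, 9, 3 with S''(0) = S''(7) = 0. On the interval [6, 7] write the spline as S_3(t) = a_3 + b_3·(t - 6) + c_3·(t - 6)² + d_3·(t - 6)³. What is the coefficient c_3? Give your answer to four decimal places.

-2.3147

Put m_i = S'' at the i-th knot. Here h = (1, 3, 2, 1) and Δ = (-2, 5, 0, -6), so the interior equations h_(i-1)·m_(i-1) + 2(h_(i-1)+h_i)·m_i + h_i·m_(i+1) = 6(Δ_i − Δ_(i-1)) read
  1·m_0 + 8·m_1 + 3·m_2 = 6(Δ_1 - Δ_0) = 42
  3·m_1 + 10·m_2 + 2·m_3 = 6(Δ_2 - Δ_1) = -30
  2·m_2 + 6·m_3 + 1·m_4 = 6(Δ_3 - Δ_2) = -36
Natural end conditions: m_0 = m_4 = 0.
Solving the tridiagonal system: m_0 = 0, m_1 = 1338/197, m_2 = -810/197, m_3 = -912/197, m_4 = 0.
On [6, 7], with S_3(t) = a_3 + b_3·(t - 6) + c_3·(t - 6)² + d_3·(t - 6)³: c_3 = m_3/2 = -456/197, d_3 = (m_4 - m_3)/(6h_3) = 152/197, b_3 = Δ_3 - h_3(2m_3 + m_4)/6 = -878/197.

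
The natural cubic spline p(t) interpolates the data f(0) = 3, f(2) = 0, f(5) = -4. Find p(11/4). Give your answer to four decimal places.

Write M_i for p''(x_i). With h_i = 2, 3 and divided differences Δ_i = -3/2, -4/3, the continuity of p' gives the tridiagonal system
  2·M_0 + 10·M_1 + 3·M_2 = 6(Δ_1 - Δ_0) = 1
Natural end conditions: M_0 = M_2 = 0.
Solving: M_0 = 0, M_1 = 1/10, M_2 = 0.
On [2, 5], p(t) = 0 - 43/30·(t - 2) + 1/20·(t - 2)² - 1/180·(t - 2)³.
With (t - 2) = 3/4: p(11/4) = -1343/1280.

-1.0492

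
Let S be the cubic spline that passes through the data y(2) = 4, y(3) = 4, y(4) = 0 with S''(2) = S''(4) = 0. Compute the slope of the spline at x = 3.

Let M_i = S''(x_i). Step sizes h_i = 1, 1; slopes of the chords Δ_i = (y_(i+1) - y_i)/h_i = 0, -4.
  1·M_0 + 4·M_1 + 1·M_2 = 6(Δ_1 - Δ_0) = -24
Natural end conditions: M_0 = M_2 = 0.
Solving the tridiagonal system: M_0 = 0, M_1 = -6, M_2 = 0.
On [3, 4], S'(x) = b_1 + 2c_1·(x - 3) + 3d_1·(x - 3)² with b_1 = Δ_1 - h_1(2M_1 + M_2)/6 = -2, c_1 = M_1/2 = -3, d_1 = (M_2 - M_1)/(6h_1) = 1. So S'(3) = -2.

-2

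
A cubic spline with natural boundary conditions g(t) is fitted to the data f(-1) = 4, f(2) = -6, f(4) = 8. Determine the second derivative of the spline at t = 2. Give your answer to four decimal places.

6.2000

Put m_i = g'' at the i-th knot. Here h = (3, 2) and Δ = (-10/3, 7), so the interior equations h_(i-1)·m_(i-1) + 2(h_(i-1)+h_i)·m_i + h_i·m_(i+1) = 6(Δ_i − Δ_(i-1)) read
  3·m_0 + 10·m_1 + 2·m_2 = 6(Δ_1 - Δ_0) = 62
Natural end conditions: m_0 = m_2 = 0.
Solving the tridiagonal system: m_0 = 0, m_1 = 31/5, m_2 = 0.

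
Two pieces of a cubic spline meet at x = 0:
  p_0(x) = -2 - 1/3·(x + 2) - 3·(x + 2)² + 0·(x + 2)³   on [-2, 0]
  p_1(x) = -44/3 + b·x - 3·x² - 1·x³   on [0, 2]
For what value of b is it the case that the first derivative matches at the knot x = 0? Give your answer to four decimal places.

-12.3333

p_0'(x) = -1/3 - 6·(x + 2) + 0·(x + 2)², so p_0'(0) = -37/3. On the right, p_1'(0) = b, so b = -37/3.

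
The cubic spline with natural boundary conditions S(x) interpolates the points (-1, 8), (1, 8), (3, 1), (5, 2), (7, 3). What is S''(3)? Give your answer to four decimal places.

4.1786

Put m_i = S'' at the i-th knot. Here h = (2, 2, 2, 2) and Δ = (0, -7/2, 1/2, 1/2), so the interior equations h_(i-1)·m_(i-1) + 2(h_(i-1)+h_i)·m_i + h_i·m_(i+1) = 6(Δ_i − Δ_(i-1)) read
  2·m_0 + 8·m_1 + 2·m_2 = 6(Δ_1 - Δ_0) = -21
  2·m_1 + 8·m_2 + 2·m_3 = 6(Δ_2 - Δ_1) = 24
  2·m_2 + 8·m_3 + 2·m_4 = 6(Δ_3 - Δ_2) = 0
Natural end conditions: m_0 = m_4 = 0.
Solving: m_0 = 0, m_1 = -411/112, m_2 = 117/28, m_3 = -117/112, m_4 = 0.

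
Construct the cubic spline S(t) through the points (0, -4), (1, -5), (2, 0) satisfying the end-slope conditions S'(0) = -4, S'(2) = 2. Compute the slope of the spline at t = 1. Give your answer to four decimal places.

3.5000

With M_i denoting the second derivative at x_i, h_i = 1, 1, and Δ_i = (y_(i+1) − y_i)/h_i = -1, 5:
  1·M_0 + 4·M_1 + 1·M_2 = 6(Δ_1 - Δ_0) = 36
Clamped end conditions give two more equations: 2h_0·M_0 + h_0·M_1 = 6(Δ_0 - S'(0)) = 18 and h_1·M_1 + 2h_1·M_2 = 6(S'(2) - Δ_1) = -18.
Solving: M_0 = 3, M_1 = 12, M_2 = -15.
On [1, 2], S'(t) = b_1 + 2c_1·(t - 1) + 3d_1·(t - 1)² with b_1 = Δ_1 - h_1(2M_1 + M_2)/6 = 7/2, c_1 = M_1/2 = 6, d_1 = (M_2 - M_1)/(6h_1) = -9/2. So S'(1) = 7/2.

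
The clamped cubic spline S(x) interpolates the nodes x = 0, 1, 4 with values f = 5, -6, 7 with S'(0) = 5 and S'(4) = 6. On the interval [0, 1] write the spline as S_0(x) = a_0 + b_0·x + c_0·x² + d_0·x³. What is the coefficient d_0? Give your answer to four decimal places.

Let m_i = S''(x_i). Step sizes h_i = 1, 3; slopes of the chords Δ_i = (y_(i+1) - y_i)/h_i = -11, 13/3.
  1·m_0 + 8·m_1 + 3·m_2 = 6(Δ_1 - Δ_0) = 92
Clamped end conditions give two more equations: 2h_0·m_0 + h_0·m_1 = 6(Δ_0 - S'(0)) = -96 and h_1·m_1 + 2h_1·m_2 = 6(S'(4) - Δ_1) = 10.
Hence m_0 = -237/4, m_1 = 45/2, m_2 = -115/12.
On [0, 1], with S_0(x) = a_0 + b_0·x + c_0·x² + d_0·x³: c_0 = m_0/2 = -237/8, d_0 = (m_1 - m_0)/(6h_0) = 109/8, b_0 = Δ_0 - h_0(2m_0 + m_1)/6 = 5.

13.6250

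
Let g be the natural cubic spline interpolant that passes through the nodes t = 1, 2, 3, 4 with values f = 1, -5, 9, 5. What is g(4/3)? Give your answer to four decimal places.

-2.9358

Put M_i = g'' at the i-th knot. Here h = (1, 1, 1) and Δ = (-6, 14, -4), so the interior equations h_(i-1)·M_(i-1) + 2(h_(i-1)+h_i)·M_i + h_i·M_(i+1) = 6(Δ_i − Δ_(i-1)) read
  1·M_0 + 4·M_1 + 1·M_2 = 6(Δ_1 - Δ_0) = 120
  1·M_1 + 4·M_2 + 1·M_3 = 6(Δ_2 - Δ_1) = -108
Natural end conditions: M_0 = M_3 = 0.
Hence M_0 = 0, M_1 = 196/5, M_2 = -184/5, M_3 = 0.
On [1, 2], g(t) = 1 - 188/15·(t - 1) + 0·(t - 1)² + 98/15·(t - 1)³.
With (t - 1) = 1/3: g(4/3) = -1189/405.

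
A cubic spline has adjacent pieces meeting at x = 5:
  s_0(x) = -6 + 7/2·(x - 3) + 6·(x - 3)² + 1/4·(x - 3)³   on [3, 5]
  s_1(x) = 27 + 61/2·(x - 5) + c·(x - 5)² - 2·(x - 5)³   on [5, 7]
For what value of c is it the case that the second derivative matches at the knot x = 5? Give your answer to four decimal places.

s_0''(x) = 12 + 3/2·(x - 3), so s_0''(5) = 15. On the right, s_1''(5) = 2c, so c = 15/2.

7.5000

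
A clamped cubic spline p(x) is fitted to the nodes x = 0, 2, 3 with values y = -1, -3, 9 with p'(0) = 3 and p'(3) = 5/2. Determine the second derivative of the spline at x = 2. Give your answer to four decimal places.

With M_i denoting the second derivative at x_i, h_i = 2, 1, and Δ_i = (y_(i+1) − y_i)/h_i = -1, 12:
  2·M_0 + 6·M_1 + 1·M_2 = 6(Δ_1 - Δ_0) = 78
Clamped end conditions give two more equations: 2h_0·M_0 + h_0·M_1 = 6(Δ_0 - p'(0)) = -24 and h_1·M_1 + 2h_1·M_2 = 6(p'(3) - Δ_1) = -57.
Solving the tridiagonal system: M_0 = -115/6, M_1 = 79/3, M_2 = -125/3.

26.3333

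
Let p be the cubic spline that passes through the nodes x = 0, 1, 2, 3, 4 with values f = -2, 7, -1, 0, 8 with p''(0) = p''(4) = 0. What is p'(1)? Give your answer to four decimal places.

Write σ_i for p''(x_i). With h_i = 1, 1, 1, 1 and divided differences Δ_i = 9, -8, 1, 8, the continuity of p' gives the tridiagonal system
  1·σ_0 + 4·σ_1 + 1·σ_2 = 6(Δ_1 - Δ_0) = -102
  1·σ_1 + 4·σ_2 + 1·σ_3 = 6(Δ_2 - Δ_1) = 54
  1·σ_2 + 4·σ_3 + 1·σ_4 = 6(Δ_3 - Δ_2) = 42
Natural end conditions: σ_0 = σ_4 = 0.
Forward elimination and back-substitution give σ_0 = 0, σ_1 = -213/7, σ_2 = 138/7, σ_3 = 39/7, σ_4 = 0.
On [1, 2], p'(x) = b_1 + 2c_1·(x - 1) + 3d_1·(x - 1)² with b_1 = Δ_1 - h_1(2σ_1 + σ_2)/6 = -8/7, c_1 = σ_1/2 = -213/14, d_1 = (σ_2 - σ_1)/(6h_1) = 117/14. So p'(1) = -8/7.

-1.1429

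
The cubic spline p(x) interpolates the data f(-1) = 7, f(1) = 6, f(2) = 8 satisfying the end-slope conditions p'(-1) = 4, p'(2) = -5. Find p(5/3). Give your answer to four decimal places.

Write m_i for p''(x_i). With h_i = 2, 1 and divided differences Δ_i = -1/2, 2, the continuity of p' gives the tridiagonal system
  2·m_0 + 6·m_1 + 1·m_2 = 6(Δ_1 - Δ_0) = 15
Clamped end conditions give two more equations: 2h_0·m_0 + h_0·m_1 = 6(Δ_0 - p'(-1)) = -27 and h_1·m_1 + 2h_1·m_2 = 6(p'(2) - Δ_1) = -42.
Hence m_0 = -49/4, m_1 = 11, m_2 = -53/2.
On [1, 2], p(x) = 6 + 11/4·(x - 1) + 11/2·(x - 1)² - 25/4·(x - 1)³.
With (x - 1) = 2/3: p(5/3) = 455/54.

8.4259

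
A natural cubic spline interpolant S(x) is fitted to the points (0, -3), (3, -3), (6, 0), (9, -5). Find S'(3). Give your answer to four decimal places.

0.8889

With σ_i denoting the second derivative at x_i, h_i = 3, 3, 3, and Δ_i = (y_(i+1) − y_i)/h_i = 0, 1, -5/3:
  3·σ_0 + 12·σ_1 + 3·σ_2 = 6(Δ_1 - Δ_0) = 6
  3·σ_1 + 12·σ_2 + 3·σ_3 = 6(Δ_2 - Δ_1) = -16
Natural end conditions: σ_0 = σ_3 = 0.
Solving: σ_0 = 0, σ_1 = 8/9, σ_2 = -14/9, σ_3 = 0.
On [3, 6], S'(x) = b_1 + 2c_1·(x - 3) + 3d_1·(x - 3)² with b_1 = Δ_1 - h_1(2σ_1 + σ_2)/6 = 8/9, c_1 = σ_1/2 = 4/9, d_1 = (σ_2 - σ_1)/(6h_1) = -11/81. So S'(3) = 8/9.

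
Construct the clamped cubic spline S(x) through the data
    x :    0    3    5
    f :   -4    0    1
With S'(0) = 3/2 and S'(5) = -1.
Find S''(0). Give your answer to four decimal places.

With M_i denoting the second derivative at x_i, h_i = 3, 2, and Δ_i = (y_(i+1) − y_i)/h_i = 4/3, 1/2:
  3·M_0 + 10·M_1 + 2·M_2 = 6(Δ_1 - Δ_0) = -5
Clamped end conditions give two more equations: 2h_0·M_0 + h_0·M_1 = 6(Δ_0 - S'(0)) = -1 and h_1·M_1 + 2h_1·M_2 = 6(S'(5) - Δ_1) = -9.
Hence M_0 = -1/6, M_1 = 0, M_2 = -9/4.

-0.1667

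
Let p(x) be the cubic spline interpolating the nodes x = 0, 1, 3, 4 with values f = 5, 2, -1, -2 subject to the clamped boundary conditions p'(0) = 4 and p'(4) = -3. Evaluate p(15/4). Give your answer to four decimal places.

-1.4172

With M_i denoting the second derivative at x_i, h_i = 1, 2, 1, and Δ_i = (y_(i+1) − y_i)/h_i = -3, -3/2, -1:
  1·M_0 + 6·M_1 + 2·M_2 = 6(Δ_1 - Δ_0) = 9
  2·M_1 + 6·M_2 + 1·M_3 = 6(Δ_2 - Δ_1) = 3
Clamped end conditions give two more equations: 2h_0·M_0 + h_0·M_1 = 6(Δ_0 - p'(0)) = -42 and h_2·M_2 + 2h_2·M_3 = 6(p'(4) - Δ_2) = -12.
Solving the tridiagonal system: M_0 = -119/5, M_1 = 28/5, M_2 = -2/5, M_3 = -29/5.
On [3, 4], p(x) = -1 + 1/10·(x - 3) - 1/5·(x - 3)² - 9/10·(x - 3)³.
With (x - 3) = 3/4: p(15/4) = -907/640.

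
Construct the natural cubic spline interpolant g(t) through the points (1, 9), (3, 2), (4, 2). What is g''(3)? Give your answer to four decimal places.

Let m_i = g''(x_i). Step sizes h_i = 2, 1; slopes of the chords Δ_i = (y_(i+1) - y_i)/h_i = -7/2, 0.
  2·m_0 + 6·m_1 + 1·m_2 = 6(Δ_1 - Δ_0) = 21
Natural end conditions: m_0 = m_2 = 0.
Solving the tridiagonal system: m_0 = 0, m_1 = 7/2, m_2 = 0.

3.5000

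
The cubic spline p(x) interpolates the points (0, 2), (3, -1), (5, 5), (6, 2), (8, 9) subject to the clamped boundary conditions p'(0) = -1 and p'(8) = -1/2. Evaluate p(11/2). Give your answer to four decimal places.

3.3489

Let M_i = p''(x_i). Step sizes h_i = 3, 2, 1, 2; slopes of the chords Δ_i = (y_(i+1) - y_i)/h_i = -1, 3, -3, 7/2.
  3·M_0 + 10·M_1 + 2·M_2 = 6(Δ_1 - Δ_0) = 24
  2·M_1 + 6·M_2 + 1·M_3 = 6(Δ_2 - Δ_1) = -36
  1·M_2 + 6·M_3 + 2·M_4 = 6(Δ_3 - Δ_2) = 39
Clamped end conditions give two more equations: 2h_0·M_0 + h_0·M_1 = 6(Δ_0 - p'(0)) = 0 and h_3·M_3 + 2h_3·M_4 = 6(p'(8) - Δ_3) = -24.
Hence M_0 = -386/151, M_1 = 772/151, M_2 = -1469/151, M_3 = 1834/151, M_4 = -1823/151.
On [5, 6], p(x) = 5 - 269/151·(x - 5) - 1469/302·(x - 5)² + 1101/302·(x - 5)³.
With (x - 5) = 1/2: p(11/2) = 8091/2416.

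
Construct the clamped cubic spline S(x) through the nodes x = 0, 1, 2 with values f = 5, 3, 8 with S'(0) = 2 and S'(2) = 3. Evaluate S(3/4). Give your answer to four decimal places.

3.2656

Let m_i = S''(x_i). Step sizes h_i = 1, 1; slopes of the chords Δ_i = (y_(i+1) - y_i)/h_i = -2, 5.
  1·m_0 + 4·m_1 + 1·m_2 = 6(Δ_1 - Δ_0) = 42
Clamped end conditions give two more equations: 2h_0·m_0 + h_0·m_1 = 6(Δ_0 - S'(0)) = -24 and h_1·m_1 + 2h_1·m_2 = 6(S'(2) - Δ_1) = -12.
Solving the tridiagonal system: m_0 = -22, m_1 = 20, m_2 = -16.
On [0, 1], S(x) = 5 + 2·x - 11·x² + 7·x³.
With x = 3/4: S(3/4) = 209/64.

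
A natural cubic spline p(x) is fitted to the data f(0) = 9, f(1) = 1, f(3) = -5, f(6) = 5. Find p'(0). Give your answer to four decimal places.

Write M_i for p''(x_i). With h_i = 1, 2, 3 and divided differences Δ_i = -8, -3, 10/3, the continuity of p' gives the tridiagonal system
  1·M_0 + 6·M_1 + 2·M_2 = 6(Δ_1 - Δ_0) = 30
  2·M_1 + 10·M_2 + 3·M_3 = 6(Δ_2 - Δ_1) = 38
Natural end conditions: M_0 = M_3 = 0.
Hence M_0 = 0, M_1 = 4, M_2 = 3, M_3 = 0.
On [0, 1], p'(x) = b_0 + 2c_0·x + 3d_0·x² with b_0 = Δ_0 - h_0(2M_0 + M_1)/6 = -26/3, c_0 = M_0/2 = 0, d_0 = (M_1 - M_0)/(6h_0) = 2/3. So p'(0) = -26/3.

-8.6667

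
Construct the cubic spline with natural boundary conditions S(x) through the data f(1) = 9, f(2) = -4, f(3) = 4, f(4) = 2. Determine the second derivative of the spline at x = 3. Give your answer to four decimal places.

Write σ_i for S''(x_i). With h_i = 1, 1, 1 and divided differences Δ_i = -13, 8, -2, the continuity of S' gives the tridiagonal system
  1·σ_0 + 4·σ_1 + 1·σ_2 = 6(Δ_1 - Δ_0) = 126
  1·σ_1 + 4·σ_2 + 1·σ_3 = 6(Δ_2 - Δ_1) = -60
Natural end conditions: σ_0 = σ_3 = 0.
Hence σ_0 = 0, σ_1 = 188/5, σ_2 = -122/5, σ_3 = 0.

-24.4000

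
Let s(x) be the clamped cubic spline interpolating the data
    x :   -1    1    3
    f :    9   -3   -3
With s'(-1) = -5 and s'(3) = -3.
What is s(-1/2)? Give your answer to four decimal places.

Put M_i = s'' at the i-th knot. Here h = (2, 2) and Δ = (-6, 0), so the interior equations h_(i-1)·M_(i-1) + 2(h_(i-1)+h_i)·M_i + h_i·M_(i+1) = 6(Δ_i − Δ_(i-1)) read
  2·M_0 + 8·M_1 + 2·M_2 = 6(Δ_1 - Δ_0) = 36
Clamped end conditions give two more equations: 2h_0·M_0 + h_0·M_1 = 6(Δ_0 - s'(-1)) = -6 and h_1·M_1 + 2h_1·M_2 = 6(s'(3) - Δ_1) = -18.
Forward elimination and back-substitution give M_0 = -11/2, M_1 = 8, M_2 = -17/2.
On [-1, 1], s(x) = 9 - 5·(x + 1) - 11/4·(x + 1)² + 9/8·(x + 1)³.
With (x + 1) = 1/2: s(-1/2) = 381/64.

5.9531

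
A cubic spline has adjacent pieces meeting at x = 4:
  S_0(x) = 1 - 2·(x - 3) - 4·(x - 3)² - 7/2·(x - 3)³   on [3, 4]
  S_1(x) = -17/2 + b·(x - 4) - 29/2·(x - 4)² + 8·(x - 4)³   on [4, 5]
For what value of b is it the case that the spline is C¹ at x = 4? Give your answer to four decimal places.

S_0'(x) = -2 - 8·(x - 3) - 21/2·(x - 3)², so S_0'(4) = -41/2. On the right, S_1'(4) = b, so b = -41/2.

-20.5000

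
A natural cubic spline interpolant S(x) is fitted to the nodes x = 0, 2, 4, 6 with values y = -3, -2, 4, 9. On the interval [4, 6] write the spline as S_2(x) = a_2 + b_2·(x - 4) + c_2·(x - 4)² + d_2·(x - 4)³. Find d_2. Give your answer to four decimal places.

With M_i denoting the second derivative at x_i, h_i = 2, 2, 2, and Δ_i = (y_(i+1) − y_i)/h_i = 1/2, 3, 5/2:
  2·M_0 + 8·M_1 + 2·M_2 = 6(Δ_1 - Δ_0) = 15
  2·M_1 + 8·M_2 + 2·M_3 = 6(Δ_2 - Δ_1) = -3
Natural end conditions: M_0 = M_3 = 0.
Hence M_0 = 0, M_1 = 21/10, M_2 = -9/10, M_3 = 0.
On [4, 6], with S_2(x) = a_2 + b_2·(x - 4) + c_2·(x - 4)² + d_2·(x - 4)³: c_2 = M_2/2 = -9/20, d_2 = (M_3 - M_2)/(6h_2) = 3/40, b_2 = Δ_2 - h_2(2M_2 + M_3)/6 = 31/10.

0.0750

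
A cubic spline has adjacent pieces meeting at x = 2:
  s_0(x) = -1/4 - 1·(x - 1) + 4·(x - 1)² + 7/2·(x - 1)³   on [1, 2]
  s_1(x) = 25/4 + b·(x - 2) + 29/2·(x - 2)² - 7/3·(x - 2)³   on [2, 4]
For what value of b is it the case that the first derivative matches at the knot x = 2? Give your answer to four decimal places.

17.5000

s_0'(x) = -1 + 8·(x - 1) + 21/2·(x - 1)², so s_0'(2) = 35/2. On the right, s_1'(2) = b, so b = 35/2.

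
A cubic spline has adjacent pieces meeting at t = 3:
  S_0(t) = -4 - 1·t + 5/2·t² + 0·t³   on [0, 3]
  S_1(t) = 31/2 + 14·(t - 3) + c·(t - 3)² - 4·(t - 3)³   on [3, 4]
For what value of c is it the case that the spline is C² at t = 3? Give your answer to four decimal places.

S_0''(t) = 5 + 0·t, so S_0''(3) = 5. On the right, S_1''(3) = 2c, so c = 5/2.

2.5000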